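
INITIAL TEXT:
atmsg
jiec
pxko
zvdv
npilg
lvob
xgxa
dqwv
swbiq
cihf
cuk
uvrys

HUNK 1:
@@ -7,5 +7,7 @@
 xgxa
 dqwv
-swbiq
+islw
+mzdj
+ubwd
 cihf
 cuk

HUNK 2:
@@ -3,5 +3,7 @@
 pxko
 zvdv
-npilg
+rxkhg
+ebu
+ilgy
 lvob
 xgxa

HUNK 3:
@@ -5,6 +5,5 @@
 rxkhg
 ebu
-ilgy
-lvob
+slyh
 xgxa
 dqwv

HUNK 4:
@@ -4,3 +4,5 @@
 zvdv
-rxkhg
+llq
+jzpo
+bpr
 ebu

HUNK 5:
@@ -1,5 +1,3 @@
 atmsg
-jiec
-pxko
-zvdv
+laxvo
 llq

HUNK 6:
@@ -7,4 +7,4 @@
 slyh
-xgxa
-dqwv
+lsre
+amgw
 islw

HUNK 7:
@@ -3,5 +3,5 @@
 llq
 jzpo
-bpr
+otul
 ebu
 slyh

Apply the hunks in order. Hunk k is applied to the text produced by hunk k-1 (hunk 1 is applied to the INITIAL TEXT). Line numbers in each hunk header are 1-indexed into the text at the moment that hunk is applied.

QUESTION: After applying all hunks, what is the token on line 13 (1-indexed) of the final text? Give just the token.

Answer: cihf

Derivation:
Hunk 1: at line 7 remove [swbiq] add [islw,mzdj,ubwd] -> 14 lines: atmsg jiec pxko zvdv npilg lvob xgxa dqwv islw mzdj ubwd cihf cuk uvrys
Hunk 2: at line 3 remove [npilg] add [rxkhg,ebu,ilgy] -> 16 lines: atmsg jiec pxko zvdv rxkhg ebu ilgy lvob xgxa dqwv islw mzdj ubwd cihf cuk uvrys
Hunk 3: at line 5 remove [ilgy,lvob] add [slyh] -> 15 lines: atmsg jiec pxko zvdv rxkhg ebu slyh xgxa dqwv islw mzdj ubwd cihf cuk uvrys
Hunk 4: at line 4 remove [rxkhg] add [llq,jzpo,bpr] -> 17 lines: atmsg jiec pxko zvdv llq jzpo bpr ebu slyh xgxa dqwv islw mzdj ubwd cihf cuk uvrys
Hunk 5: at line 1 remove [jiec,pxko,zvdv] add [laxvo] -> 15 lines: atmsg laxvo llq jzpo bpr ebu slyh xgxa dqwv islw mzdj ubwd cihf cuk uvrys
Hunk 6: at line 7 remove [xgxa,dqwv] add [lsre,amgw] -> 15 lines: atmsg laxvo llq jzpo bpr ebu slyh lsre amgw islw mzdj ubwd cihf cuk uvrys
Hunk 7: at line 3 remove [bpr] add [otul] -> 15 lines: atmsg laxvo llq jzpo otul ebu slyh lsre amgw islw mzdj ubwd cihf cuk uvrys
Final line 13: cihf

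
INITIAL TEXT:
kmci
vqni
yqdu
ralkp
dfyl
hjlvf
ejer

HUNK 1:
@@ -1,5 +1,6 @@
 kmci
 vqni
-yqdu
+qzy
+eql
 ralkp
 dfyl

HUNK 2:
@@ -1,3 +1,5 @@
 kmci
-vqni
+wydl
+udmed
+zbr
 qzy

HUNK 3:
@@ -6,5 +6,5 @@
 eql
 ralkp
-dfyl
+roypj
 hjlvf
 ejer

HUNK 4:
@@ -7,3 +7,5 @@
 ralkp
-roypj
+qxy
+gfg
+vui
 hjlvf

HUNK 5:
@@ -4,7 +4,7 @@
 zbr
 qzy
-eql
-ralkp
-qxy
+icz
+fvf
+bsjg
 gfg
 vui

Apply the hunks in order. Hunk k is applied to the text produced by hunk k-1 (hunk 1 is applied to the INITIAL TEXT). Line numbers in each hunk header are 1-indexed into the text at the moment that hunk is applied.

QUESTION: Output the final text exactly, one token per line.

Answer: kmci
wydl
udmed
zbr
qzy
icz
fvf
bsjg
gfg
vui
hjlvf
ejer

Derivation:
Hunk 1: at line 1 remove [yqdu] add [qzy,eql] -> 8 lines: kmci vqni qzy eql ralkp dfyl hjlvf ejer
Hunk 2: at line 1 remove [vqni] add [wydl,udmed,zbr] -> 10 lines: kmci wydl udmed zbr qzy eql ralkp dfyl hjlvf ejer
Hunk 3: at line 6 remove [dfyl] add [roypj] -> 10 lines: kmci wydl udmed zbr qzy eql ralkp roypj hjlvf ejer
Hunk 4: at line 7 remove [roypj] add [qxy,gfg,vui] -> 12 lines: kmci wydl udmed zbr qzy eql ralkp qxy gfg vui hjlvf ejer
Hunk 5: at line 4 remove [eql,ralkp,qxy] add [icz,fvf,bsjg] -> 12 lines: kmci wydl udmed zbr qzy icz fvf bsjg gfg vui hjlvf ejer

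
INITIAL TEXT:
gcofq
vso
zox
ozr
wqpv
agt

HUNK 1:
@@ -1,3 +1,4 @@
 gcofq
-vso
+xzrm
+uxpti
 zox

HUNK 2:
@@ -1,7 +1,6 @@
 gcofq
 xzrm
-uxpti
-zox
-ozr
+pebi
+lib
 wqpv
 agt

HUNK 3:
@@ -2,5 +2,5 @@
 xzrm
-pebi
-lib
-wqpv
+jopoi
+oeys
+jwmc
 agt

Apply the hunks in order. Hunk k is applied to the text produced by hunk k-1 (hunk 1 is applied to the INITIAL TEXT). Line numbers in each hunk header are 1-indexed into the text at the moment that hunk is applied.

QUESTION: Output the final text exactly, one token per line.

Answer: gcofq
xzrm
jopoi
oeys
jwmc
agt

Derivation:
Hunk 1: at line 1 remove [vso] add [xzrm,uxpti] -> 7 lines: gcofq xzrm uxpti zox ozr wqpv agt
Hunk 2: at line 1 remove [uxpti,zox,ozr] add [pebi,lib] -> 6 lines: gcofq xzrm pebi lib wqpv agt
Hunk 3: at line 2 remove [pebi,lib,wqpv] add [jopoi,oeys,jwmc] -> 6 lines: gcofq xzrm jopoi oeys jwmc agt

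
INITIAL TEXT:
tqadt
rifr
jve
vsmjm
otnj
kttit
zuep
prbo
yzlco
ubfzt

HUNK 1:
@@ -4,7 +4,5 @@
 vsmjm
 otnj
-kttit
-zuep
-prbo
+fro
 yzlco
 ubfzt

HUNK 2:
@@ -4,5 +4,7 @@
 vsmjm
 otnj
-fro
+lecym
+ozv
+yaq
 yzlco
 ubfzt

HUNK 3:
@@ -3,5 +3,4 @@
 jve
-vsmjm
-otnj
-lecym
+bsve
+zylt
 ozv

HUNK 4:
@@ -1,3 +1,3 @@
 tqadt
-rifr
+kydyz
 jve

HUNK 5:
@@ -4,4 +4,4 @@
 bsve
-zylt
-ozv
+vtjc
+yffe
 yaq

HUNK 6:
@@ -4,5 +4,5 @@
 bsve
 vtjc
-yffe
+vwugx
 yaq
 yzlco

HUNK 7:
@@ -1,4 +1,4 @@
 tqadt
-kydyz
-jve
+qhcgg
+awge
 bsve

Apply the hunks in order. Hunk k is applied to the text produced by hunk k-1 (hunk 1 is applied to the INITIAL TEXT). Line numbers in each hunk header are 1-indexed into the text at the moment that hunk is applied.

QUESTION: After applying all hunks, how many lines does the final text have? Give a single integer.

Hunk 1: at line 4 remove [kttit,zuep,prbo] add [fro] -> 8 lines: tqadt rifr jve vsmjm otnj fro yzlco ubfzt
Hunk 2: at line 4 remove [fro] add [lecym,ozv,yaq] -> 10 lines: tqadt rifr jve vsmjm otnj lecym ozv yaq yzlco ubfzt
Hunk 3: at line 3 remove [vsmjm,otnj,lecym] add [bsve,zylt] -> 9 lines: tqadt rifr jve bsve zylt ozv yaq yzlco ubfzt
Hunk 4: at line 1 remove [rifr] add [kydyz] -> 9 lines: tqadt kydyz jve bsve zylt ozv yaq yzlco ubfzt
Hunk 5: at line 4 remove [zylt,ozv] add [vtjc,yffe] -> 9 lines: tqadt kydyz jve bsve vtjc yffe yaq yzlco ubfzt
Hunk 6: at line 4 remove [yffe] add [vwugx] -> 9 lines: tqadt kydyz jve bsve vtjc vwugx yaq yzlco ubfzt
Hunk 7: at line 1 remove [kydyz,jve] add [qhcgg,awge] -> 9 lines: tqadt qhcgg awge bsve vtjc vwugx yaq yzlco ubfzt
Final line count: 9

Answer: 9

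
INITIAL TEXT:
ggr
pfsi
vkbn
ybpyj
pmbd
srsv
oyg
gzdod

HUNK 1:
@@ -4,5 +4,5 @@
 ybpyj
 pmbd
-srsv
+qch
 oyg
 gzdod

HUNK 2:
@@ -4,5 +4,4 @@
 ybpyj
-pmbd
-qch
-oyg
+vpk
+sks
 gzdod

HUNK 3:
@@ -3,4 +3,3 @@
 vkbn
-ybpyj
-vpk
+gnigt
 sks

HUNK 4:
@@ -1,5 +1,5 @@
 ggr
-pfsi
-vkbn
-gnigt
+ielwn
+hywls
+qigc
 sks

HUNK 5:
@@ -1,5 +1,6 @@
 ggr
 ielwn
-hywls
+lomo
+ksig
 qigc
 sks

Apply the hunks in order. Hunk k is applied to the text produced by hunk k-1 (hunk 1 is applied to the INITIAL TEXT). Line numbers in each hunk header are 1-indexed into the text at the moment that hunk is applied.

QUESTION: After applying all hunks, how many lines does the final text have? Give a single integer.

Hunk 1: at line 4 remove [srsv] add [qch] -> 8 lines: ggr pfsi vkbn ybpyj pmbd qch oyg gzdod
Hunk 2: at line 4 remove [pmbd,qch,oyg] add [vpk,sks] -> 7 lines: ggr pfsi vkbn ybpyj vpk sks gzdod
Hunk 3: at line 3 remove [ybpyj,vpk] add [gnigt] -> 6 lines: ggr pfsi vkbn gnigt sks gzdod
Hunk 4: at line 1 remove [pfsi,vkbn,gnigt] add [ielwn,hywls,qigc] -> 6 lines: ggr ielwn hywls qigc sks gzdod
Hunk 5: at line 1 remove [hywls] add [lomo,ksig] -> 7 lines: ggr ielwn lomo ksig qigc sks gzdod
Final line count: 7

Answer: 7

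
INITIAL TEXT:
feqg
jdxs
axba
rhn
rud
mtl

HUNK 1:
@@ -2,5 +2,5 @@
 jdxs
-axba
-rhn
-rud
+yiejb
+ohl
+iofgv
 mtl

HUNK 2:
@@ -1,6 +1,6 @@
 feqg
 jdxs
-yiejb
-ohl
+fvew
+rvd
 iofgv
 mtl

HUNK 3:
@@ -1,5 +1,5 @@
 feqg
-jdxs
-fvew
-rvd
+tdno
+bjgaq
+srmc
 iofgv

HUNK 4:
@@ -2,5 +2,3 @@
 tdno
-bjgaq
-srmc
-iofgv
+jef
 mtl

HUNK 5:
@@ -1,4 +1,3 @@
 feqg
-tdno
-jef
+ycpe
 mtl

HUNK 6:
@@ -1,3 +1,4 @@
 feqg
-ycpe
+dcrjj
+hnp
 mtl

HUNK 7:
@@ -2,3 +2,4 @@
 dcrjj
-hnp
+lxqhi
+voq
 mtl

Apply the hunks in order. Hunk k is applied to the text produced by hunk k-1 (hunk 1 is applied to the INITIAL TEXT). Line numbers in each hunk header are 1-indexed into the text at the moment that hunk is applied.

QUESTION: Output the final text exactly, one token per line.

Answer: feqg
dcrjj
lxqhi
voq
mtl

Derivation:
Hunk 1: at line 2 remove [axba,rhn,rud] add [yiejb,ohl,iofgv] -> 6 lines: feqg jdxs yiejb ohl iofgv mtl
Hunk 2: at line 1 remove [yiejb,ohl] add [fvew,rvd] -> 6 lines: feqg jdxs fvew rvd iofgv mtl
Hunk 3: at line 1 remove [jdxs,fvew,rvd] add [tdno,bjgaq,srmc] -> 6 lines: feqg tdno bjgaq srmc iofgv mtl
Hunk 4: at line 2 remove [bjgaq,srmc,iofgv] add [jef] -> 4 lines: feqg tdno jef mtl
Hunk 5: at line 1 remove [tdno,jef] add [ycpe] -> 3 lines: feqg ycpe mtl
Hunk 6: at line 1 remove [ycpe] add [dcrjj,hnp] -> 4 lines: feqg dcrjj hnp mtl
Hunk 7: at line 2 remove [hnp] add [lxqhi,voq] -> 5 lines: feqg dcrjj lxqhi voq mtl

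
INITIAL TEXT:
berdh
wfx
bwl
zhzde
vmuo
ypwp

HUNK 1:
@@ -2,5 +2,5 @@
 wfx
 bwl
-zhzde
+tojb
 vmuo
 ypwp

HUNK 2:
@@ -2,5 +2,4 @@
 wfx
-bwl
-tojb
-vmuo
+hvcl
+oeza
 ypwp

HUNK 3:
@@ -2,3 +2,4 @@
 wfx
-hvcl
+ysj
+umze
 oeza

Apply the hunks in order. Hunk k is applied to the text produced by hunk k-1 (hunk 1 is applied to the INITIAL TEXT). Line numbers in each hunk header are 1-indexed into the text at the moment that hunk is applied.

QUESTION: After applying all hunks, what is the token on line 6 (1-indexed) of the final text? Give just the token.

Hunk 1: at line 2 remove [zhzde] add [tojb] -> 6 lines: berdh wfx bwl tojb vmuo ypwp
Hunk 2: at line 2 remove [bwl,tojb,vmuo] add [hvcl,oeza] -> 5 lines: berdh wfx hvcl oeza ypwp
Hunk 3: at line 2 remove [hvcl] add [ysj,umze] -> 6 lines: berdh wfx ysj umze oeza ypwp
Final line 6: ypwp

Answer: ypwp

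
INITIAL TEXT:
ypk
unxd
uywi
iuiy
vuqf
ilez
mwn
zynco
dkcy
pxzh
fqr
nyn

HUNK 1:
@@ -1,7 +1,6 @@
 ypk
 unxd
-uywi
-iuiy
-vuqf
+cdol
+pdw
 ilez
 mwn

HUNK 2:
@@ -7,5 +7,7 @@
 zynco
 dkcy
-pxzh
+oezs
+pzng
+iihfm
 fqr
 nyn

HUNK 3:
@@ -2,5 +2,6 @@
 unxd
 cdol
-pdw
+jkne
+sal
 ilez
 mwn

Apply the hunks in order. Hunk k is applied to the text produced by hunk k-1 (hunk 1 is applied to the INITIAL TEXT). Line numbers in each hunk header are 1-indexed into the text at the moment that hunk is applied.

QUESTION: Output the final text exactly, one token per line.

Answer: ypk
unxd
cdol
jkne
sal
ilez
mwn
zynco
dkcy
oezs
pzng
iihfm
fqr
nyn

Derivation:
Hunk 1: at line 1 remove [uywi,iuiy,vuqf] add [cdol,pdw] -> 11 lines: ypk unxd cdol pdw ilez mwn zynco dkcy pxzh fqr nyn
Hunk 2: at line 7 remove [pxzh] add [oezs,pzng,iihfm] -> 13 lines: ypk unxd cdol pdw ilez mwn zynco dkcy oezs pzng iihfm fqr nyn
Hunk 3: at line 2 remove [pdw] add [jkne,sal] -> 14 lines: ypk unxd cdol jkne sal ilez mwn zynco dkcy oezs pzng iihfm fqr nyn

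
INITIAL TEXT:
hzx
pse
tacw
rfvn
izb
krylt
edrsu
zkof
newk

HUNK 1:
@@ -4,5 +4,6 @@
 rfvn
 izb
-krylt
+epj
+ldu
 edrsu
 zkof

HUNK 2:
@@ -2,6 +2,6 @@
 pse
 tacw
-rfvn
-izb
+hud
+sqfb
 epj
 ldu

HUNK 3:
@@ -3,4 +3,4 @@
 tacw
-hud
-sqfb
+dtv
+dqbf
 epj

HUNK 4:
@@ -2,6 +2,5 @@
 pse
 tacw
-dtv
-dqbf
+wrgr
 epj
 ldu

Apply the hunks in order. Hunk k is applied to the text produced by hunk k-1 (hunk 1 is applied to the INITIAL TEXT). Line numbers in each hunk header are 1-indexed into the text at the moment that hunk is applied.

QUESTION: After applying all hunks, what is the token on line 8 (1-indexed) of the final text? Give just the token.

Answer: zkof

Derivation:
Hunk 1: at line 4 remove [krylt] add [epj,ldu] -> 10 lines: hzx pse tacw rfvn izb epj ldu edrsu zkof newk
Hunk 2: at line 2 remove [rfvn,izb] add [hud,sqfb] -> 10 lines: hzx pse tacw hud sqfb epj ldu edrsu zkof newk
Hunk 3: at line 3 remove [hud,sqfb] add [dtv,dqbf] -> 10 lines: hzx pse tacw dtv dqbf epj ldu edrsu zkof newk
Hunk 4: at line 2 remove [dtv,dqbf] add [wrgr] -> 9 lines: hzx pse tacw wrgr epj ldu edrsu zkof newk
Final line 8: zkof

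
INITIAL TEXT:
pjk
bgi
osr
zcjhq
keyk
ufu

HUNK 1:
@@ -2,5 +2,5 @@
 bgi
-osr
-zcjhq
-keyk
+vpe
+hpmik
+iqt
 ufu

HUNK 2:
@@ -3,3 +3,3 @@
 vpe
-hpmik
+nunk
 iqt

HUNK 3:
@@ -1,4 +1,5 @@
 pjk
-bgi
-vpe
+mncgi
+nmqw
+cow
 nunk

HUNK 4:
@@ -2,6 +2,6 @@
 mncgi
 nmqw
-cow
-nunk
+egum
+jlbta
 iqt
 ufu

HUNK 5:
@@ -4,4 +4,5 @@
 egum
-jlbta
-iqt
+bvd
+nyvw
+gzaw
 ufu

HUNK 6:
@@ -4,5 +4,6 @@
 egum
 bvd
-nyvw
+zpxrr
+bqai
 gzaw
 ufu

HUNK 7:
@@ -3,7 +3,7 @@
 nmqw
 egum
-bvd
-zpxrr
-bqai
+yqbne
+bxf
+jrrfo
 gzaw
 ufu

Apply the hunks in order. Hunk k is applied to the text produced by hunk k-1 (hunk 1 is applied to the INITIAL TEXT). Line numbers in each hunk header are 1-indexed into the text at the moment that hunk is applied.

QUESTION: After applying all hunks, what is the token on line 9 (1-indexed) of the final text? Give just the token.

Hunk 1: at line 2 remove [osr,zcjhq,keyk] add [vpe,hpmik,iqt] -> 6 lines: pjk bgi vpe hpmik iqt ufu
Hunk 2: at line 3 remove [hpmik] add [nunk] -> 6 lines: pjk bgi vpe nunk iqt ufu
Hunk 3: at line 1 remove [bgi,vpe] add [mncgi,nmqw,cow] -> 7 lines: pjk mncgi nmqw cow nunk iqt ufu
Hunk 4: at line 2 remove [cow,nunk] add [egum,jlbta] -> 7 lines: pjk mncgi nmqw egum jlbta iqt ufu
Hunk 5: at line 4 remove [jlbta,iqt] add [bvd,nyvw,gzaw] -> 8 lines: pjk mncgi nmqw egum bvd nyvw gzaw ufu
Hunk 6: at line 4 remove [nyvw] add [zpxrr,bqai] -> 9 lines: pjk mncgi nmqw egum bvd zpxrr bqai gzaw ufu
Hunk 7: at line 3 remove [bvd,zpxrr,bqai] add [yqbne,bxf,jrrfo] -> 9 lines: pjk mncgi nmqw egum yqbne bxf jrrfo gzaw ufu
Final line 9: ufu

Answer: ufu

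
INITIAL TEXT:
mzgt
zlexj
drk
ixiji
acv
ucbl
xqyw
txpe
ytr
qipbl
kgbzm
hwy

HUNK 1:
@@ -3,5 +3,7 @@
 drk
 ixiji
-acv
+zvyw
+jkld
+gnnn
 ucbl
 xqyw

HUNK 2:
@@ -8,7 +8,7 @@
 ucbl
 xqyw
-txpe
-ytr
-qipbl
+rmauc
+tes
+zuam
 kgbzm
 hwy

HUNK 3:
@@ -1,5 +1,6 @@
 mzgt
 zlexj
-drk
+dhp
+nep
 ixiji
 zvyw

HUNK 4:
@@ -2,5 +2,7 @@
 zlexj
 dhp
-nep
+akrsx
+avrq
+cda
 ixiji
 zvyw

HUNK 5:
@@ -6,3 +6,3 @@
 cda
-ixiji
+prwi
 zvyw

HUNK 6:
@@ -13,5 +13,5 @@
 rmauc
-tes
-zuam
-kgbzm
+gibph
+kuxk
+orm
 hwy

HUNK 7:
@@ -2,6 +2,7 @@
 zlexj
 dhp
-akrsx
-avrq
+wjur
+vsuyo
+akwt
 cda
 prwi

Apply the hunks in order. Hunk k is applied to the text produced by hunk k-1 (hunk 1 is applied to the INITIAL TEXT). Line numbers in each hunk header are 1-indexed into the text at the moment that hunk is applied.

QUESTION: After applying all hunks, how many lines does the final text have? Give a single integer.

Answer: 18

Derivation:
Hunk 1: at line 3 remove [acv] add [zvyw,jkld,gnnn] -> 14 lines: mzgt zlexj drk ixiji zvyw jkld gnnn ucbl xqyw txpe ytr qipbl kgbzm hwy
Hunk 2: at line 8 remove [txpe,ytr,qipbl] add [rmauc,tes,zuam] -> 14 lines: mzgt zlexj drk ixiji zvyw jkld gnnn ucbl xqyw rmauc tes zuam kgbzm hwy
Hunk 3: at line 1 remove [drk] add [dhp,nep] -> 15 lines: mzgt zlexj dhp nep ixiji zvyw jkld gnnn ucbl xqyw rmauc tes zuam kgbzm hwy
Hunk 4: at line 2 remove [nep] add [akrsx,avrq,cda] -> 17 lines: mzgt zlexj dhp akrsx avrq cda ixiji zvyw jkld gnnn ucbl xqyw rmauc tes zuam kgbzm hwy
Hunk 5: at line 6 remove [ixiji] add [prwi] -> 17 lines: mzgt zlexj dhp akrsx avrq cda prwi zvyw jkld gnnn ucbl xqyw rmauc tes zuam kgbzm hwy
Hunk 6: at line 13 remove [tes,zuam,kgbzm] add [gibph,kuxk,orm] -> 17 lines: mzgt zlexj dhp akrsx avrq cda prwi zvyw jkld gnnn ucbl xqyw rmauc gibph kuxk orm hwy
Hunk 7: at line 2 remove [akrsx,avrq] add [wjur,vsuyo,akwt] -> 18 lines: mzgt zlexj dhp wjur vsuyo akwt cda prwi zvyw jkld gnnn ucbl xqyw rmauc gibph kuxk orm hwy
Final line count: 18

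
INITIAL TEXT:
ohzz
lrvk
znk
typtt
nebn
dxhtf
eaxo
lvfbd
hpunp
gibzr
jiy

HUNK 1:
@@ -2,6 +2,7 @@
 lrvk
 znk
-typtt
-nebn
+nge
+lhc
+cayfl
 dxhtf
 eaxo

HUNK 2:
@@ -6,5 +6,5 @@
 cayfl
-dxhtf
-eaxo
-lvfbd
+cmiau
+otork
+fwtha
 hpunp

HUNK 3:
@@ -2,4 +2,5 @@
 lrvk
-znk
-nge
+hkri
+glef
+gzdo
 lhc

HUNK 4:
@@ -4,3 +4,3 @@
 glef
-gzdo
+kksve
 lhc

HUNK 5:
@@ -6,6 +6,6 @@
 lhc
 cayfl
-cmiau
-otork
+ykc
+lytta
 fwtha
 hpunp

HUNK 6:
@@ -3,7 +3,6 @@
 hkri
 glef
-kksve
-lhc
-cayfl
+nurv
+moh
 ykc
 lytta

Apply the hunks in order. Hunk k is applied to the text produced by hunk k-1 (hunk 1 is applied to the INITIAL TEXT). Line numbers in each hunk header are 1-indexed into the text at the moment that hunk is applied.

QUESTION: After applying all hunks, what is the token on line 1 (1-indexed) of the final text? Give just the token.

Hunk 1: at line 2 remove [typtt,nebn] add [nge,lhc,cayfl] -> 12 lines: ohzz lrvk znk nge lhc cayfl dxhtf eaxo lvfbd hpunp gibzr jiy
Hunk 2: at line 6 remove [dxhtf,eaxo,lvfbd] add [cmiau,otork,fwtha] -> 12 lines: ohzz lrvk znk nge lhc cayfl cmiau otork fwtha hpunp gibzr jiy
Hunk 3: at line 2 remove [znk,nge] add [hkri,glef,gzdo] -> 13 lines: ohzz lrvk hkri glef gzdo lhc cayfl cmiau otork fwtha hpunp gibzr jiy
Hunk 4: at line 4 remove [gzdo] add [kksve] -> 13 lines: ohzz lrvk hkri glef kksve lhc cayfl cmiau otork fwtha hpunp gibzr jiy
Hunk 5: at line 6 remove [cmiau,otork] add [ykc,lytta] -> 13 lines: ohzz lrvk hkri glef kksve lhc cayfl ykc lytta fwtha hpunp gibzr jiy
Hunk 6: at line 3 remove [kksve,lhc,cayfl] add [nurv,moh] -> 12 lines: ohzz lrvk hkri glef nurv moh ykc lytta fwtha hpunp gibzr jiy
Final line 1: ohzz

Answer: ohzz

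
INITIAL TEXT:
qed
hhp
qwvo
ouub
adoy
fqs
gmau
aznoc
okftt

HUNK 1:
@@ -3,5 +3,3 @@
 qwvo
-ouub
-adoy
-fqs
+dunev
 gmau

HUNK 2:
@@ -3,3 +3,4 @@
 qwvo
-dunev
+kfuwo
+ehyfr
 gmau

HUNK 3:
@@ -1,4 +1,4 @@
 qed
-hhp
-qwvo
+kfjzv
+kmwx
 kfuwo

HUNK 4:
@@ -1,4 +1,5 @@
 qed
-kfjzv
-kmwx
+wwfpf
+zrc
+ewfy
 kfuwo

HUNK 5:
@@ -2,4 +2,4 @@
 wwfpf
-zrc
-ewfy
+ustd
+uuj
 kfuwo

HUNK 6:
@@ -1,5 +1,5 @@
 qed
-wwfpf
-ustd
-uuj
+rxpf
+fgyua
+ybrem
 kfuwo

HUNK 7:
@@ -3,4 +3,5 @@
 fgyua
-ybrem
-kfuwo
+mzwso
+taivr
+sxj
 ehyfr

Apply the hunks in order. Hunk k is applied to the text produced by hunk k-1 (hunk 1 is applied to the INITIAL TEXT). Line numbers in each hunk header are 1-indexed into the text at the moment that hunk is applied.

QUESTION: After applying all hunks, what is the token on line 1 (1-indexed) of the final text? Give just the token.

Hunk 1: at line 3 remove [ouub,adoy,fqs] add [dunev] -> 7 lines: qed hhp qwvo dunev gmau aznoc okftt
Hunk 2: at line 3 remove [dunev] add [kfuwo,ehyfr] -> 8 lines: qed hhp qwvo kfuwo ehyfr gmau aznoc okftt
Hunk 3: at line 1 remove [hhp,qwvo] add [kfjzv,kmwx] -> 8 lines: qed kfjzv kmwx kfuwo ehyfr gmau aznoc okftt
Hunk 4: at line 1 remove [kfjzv,kmwx] add [wwfpf,zrc,ewfy] -> 9 lines: qed wwfpf zrc ewfy kfuwo ehyfr gmau aznoc okftt
Hunk 5: at line 2 remove [zrc,ewfy] add [ustd,uuj] -> 9 lines: qed wwfpf ustd uuj kfuwo ehyfr gmau aznoc okftt
Hunk 6: at line 1 remove [wwfpf,ustd,uuj] add [rxpf,fgyua,ybrem] -> 9 lines: qed rxpf fgyua ybrem kfuwo ehyfr gmau aznoc okftt
Hunk 7: at line 3 remove [ybrem,kfuwo] add [mzwso,taivr,sxj] -> 10 lines: qed rxpf fgyua mzwso taivr sxj ehyfr gmau aznoc okftt
Final line 1: qed

Answer: qed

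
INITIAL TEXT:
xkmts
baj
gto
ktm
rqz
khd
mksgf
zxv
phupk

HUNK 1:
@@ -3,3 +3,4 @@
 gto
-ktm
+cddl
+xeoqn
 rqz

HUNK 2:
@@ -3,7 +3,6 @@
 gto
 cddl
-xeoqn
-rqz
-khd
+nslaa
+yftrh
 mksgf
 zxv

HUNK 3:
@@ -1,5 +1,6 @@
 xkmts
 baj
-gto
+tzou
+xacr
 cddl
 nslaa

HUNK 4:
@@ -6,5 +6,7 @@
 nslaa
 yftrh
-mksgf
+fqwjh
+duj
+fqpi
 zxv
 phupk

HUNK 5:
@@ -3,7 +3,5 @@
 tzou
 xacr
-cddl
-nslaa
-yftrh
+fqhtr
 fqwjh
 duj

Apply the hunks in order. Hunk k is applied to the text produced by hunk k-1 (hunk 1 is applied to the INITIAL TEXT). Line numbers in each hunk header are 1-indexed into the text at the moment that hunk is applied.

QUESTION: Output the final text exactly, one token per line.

Answer: xkmts
baj
tzou
xacr
fqhtr
fqwjh
duj
fqpi
zxv
phupk

Derivation:
Hunk 1: at line 3 remove [ktm] add [cddl,xeoqn] -> 10 lines: xkmts baj gto cddl xeoqn rqz khd mksgf zxv phupk
Hunk 2: at line 3 remove [xeoqn,rqz,khd] add [nslaa,yftrh] -> 9 lines: xkmts baj gto cddl nslaa yftrh mksgf zxv phupk
Hunk 3: at line 1 remove [gto] add [tzou,xacr] -> 10 lines: xkmts baj tzou xacr cddl nslaa yftrh mksgf zxv phupk
Hunk 4: at line 6 remove [mksgf] add [fqwjh,duj,fqpi] -> 12 lines: xkmts baj tzou xacr cddl nslaa yftrh fqwjh duj fqpi zxv phupk
Hunk 5: at line 3 remove [cddl,nslaa,yftrh] add [fqhtr] -> 10 lines: xkmts baj tzou xacr fqhtr fqwjh duj fqpi zxv phupk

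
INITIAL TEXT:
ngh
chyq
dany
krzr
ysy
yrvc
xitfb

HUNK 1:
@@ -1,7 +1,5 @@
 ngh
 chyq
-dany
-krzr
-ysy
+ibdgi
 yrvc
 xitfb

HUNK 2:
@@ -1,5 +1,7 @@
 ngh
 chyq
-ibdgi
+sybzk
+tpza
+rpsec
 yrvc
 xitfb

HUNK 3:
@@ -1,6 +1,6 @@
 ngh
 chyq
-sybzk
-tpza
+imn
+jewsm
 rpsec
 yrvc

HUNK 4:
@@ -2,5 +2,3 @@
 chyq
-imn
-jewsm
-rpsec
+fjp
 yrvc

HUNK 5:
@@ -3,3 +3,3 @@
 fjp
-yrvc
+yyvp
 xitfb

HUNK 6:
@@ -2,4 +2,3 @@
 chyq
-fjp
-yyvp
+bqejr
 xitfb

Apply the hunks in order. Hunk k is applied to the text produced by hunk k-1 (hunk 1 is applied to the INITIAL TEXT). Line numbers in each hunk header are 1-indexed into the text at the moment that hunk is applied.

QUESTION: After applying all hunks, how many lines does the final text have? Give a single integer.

Answer: 4

Derivation:
Hunk 1: at line 1 remove [dany,krzr,ysy] add [ibdgi] -> 5 lines: ngh chyq ibdgi yrvc xitfb
Hunk 2: at line 1 remove [ibdgi] add [sybzk,tpza,rpsec] -> 7 lines: ngh chyq sybzk tpza rpsec yrvc xitfb
Hunk 3: at line 1 remove [sybzk,tpza] add [imn,jewsm] -> 7 lines: ngh chyq imn jewsm rpsec yrvc xitfb
Hunk 4: at line 2 remove [imn,jewsm,rpsec] add [fjp] -> 5 lines: ngh chyq fjp yrvc xitfb
Hunk 5: at line 3 remove [yrvc] add [yyvp] -> 5 lines: ngh chyq fjp yyvp xitfb
Hunk 6: at line 2 remove [fjp,yyvp] add [bqejr] -> 4 lines: ngh chyq bqejr xitfb
Final line count: 4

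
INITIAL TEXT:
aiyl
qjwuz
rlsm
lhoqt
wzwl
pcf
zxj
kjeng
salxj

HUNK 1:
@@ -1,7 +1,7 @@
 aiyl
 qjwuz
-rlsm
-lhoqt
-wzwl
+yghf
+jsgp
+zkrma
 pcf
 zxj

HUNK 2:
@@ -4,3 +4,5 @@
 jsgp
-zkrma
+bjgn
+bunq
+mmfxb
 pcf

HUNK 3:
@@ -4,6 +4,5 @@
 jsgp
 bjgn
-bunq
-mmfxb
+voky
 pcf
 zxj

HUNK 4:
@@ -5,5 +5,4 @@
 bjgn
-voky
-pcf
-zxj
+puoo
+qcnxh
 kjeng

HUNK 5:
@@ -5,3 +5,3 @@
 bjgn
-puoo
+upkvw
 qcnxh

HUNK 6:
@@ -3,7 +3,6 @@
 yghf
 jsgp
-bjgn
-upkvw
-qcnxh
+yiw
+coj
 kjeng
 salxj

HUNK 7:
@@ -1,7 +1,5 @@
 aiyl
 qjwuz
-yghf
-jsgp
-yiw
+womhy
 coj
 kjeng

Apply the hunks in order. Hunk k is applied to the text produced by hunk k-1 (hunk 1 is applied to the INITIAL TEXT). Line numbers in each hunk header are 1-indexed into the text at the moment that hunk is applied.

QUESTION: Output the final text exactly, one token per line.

Hunk 1: at line 1 remove [rlsm,lhoqt,wzwl] add [yghf,jsgp,zkrma] -> 9 lines: aiyl qjwuz yghf jsgp zkrma pcf zxj kjeng salxj
Hunk 2: at line 4 remove [zkrma] add [bjgn,bunq,mmfxb] -> 11 lines: aiyl qjwuz yghf jsgp bjgn bunq mmfxb pcf zxj kjeng salxj
Hunk 3: at line 4 remove [bunq,mmfxb] add [voky] -> 10 lines: aiyl qjwuz yghf jsgp bjgn voky pcf zxj kjeng salxj
Hunk 4: at line 5 remove [voky,pcf,zxj] add [puoo,qcnxh] -> 9 lines: aiyl qjwuz yghf jsgp bjgn puoo qcnxh kjeng salxj
Hunk 5: at line 5 remove [puoo] add [upkvw] -> 9 lines: aiyl qjwuz yghf jsgp bjgn upkvw qcnxh kjeng salxj
Hunk 6: at line 3 remove [bjgn,upkvw,qcnxh] add [yiw,coj] -> 8 lines: aiyl qjwuz yghf jsgp yiw coj kjeng salxj
Hunk 7: at line 1 remove [yghf,jsgp,yiw] add [womhy] -> 6 lines: aiyl qjwuz womhy coj kjeng salxj

Answer: aiyl
qjwuz
womhy
coj
kjeng
salxj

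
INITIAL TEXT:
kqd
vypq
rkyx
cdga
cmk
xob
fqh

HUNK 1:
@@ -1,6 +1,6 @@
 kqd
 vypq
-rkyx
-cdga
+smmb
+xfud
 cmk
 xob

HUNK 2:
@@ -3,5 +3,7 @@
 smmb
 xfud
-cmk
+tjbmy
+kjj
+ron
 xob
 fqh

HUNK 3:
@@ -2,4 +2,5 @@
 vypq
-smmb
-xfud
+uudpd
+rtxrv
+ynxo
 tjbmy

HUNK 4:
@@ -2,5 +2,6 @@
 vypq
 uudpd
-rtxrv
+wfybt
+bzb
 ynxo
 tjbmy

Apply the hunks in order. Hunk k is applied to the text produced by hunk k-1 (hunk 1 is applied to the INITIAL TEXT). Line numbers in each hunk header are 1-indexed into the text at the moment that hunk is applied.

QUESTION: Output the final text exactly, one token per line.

Answer: kqd
vypq
uudpd
wfybt
bzb
ynxo
tjbmy
kjj
ron
xob
fqh

Derivation:
Hunk 1: at line 1 remove [rkyx,cdga] add [smmb,xfud] -> 7 lines: kqd vypq smmb xfud cmk xob fqh
Hunk 2: at line 3 remove [cmk] add [tjbmy,kjj,ron] -> 9 lines: kqd vypq smmb xfud tjbmy kjj ron xob fqh
Hunk 3: at line 2 remove [smmb,xfud] add [uudpd,rtxrv,ynxo] -> 10 lines: kqd vypq uudpd rtxrv ynxo tjbmy kjj ron xob fqh
Hunk 4: at line 2 remove [rtxrv] add [wfybt,bzb] -> 11 lines: kqd vypq uudpd wfybt bzb ynxo tjbmy kjj ron xob fqh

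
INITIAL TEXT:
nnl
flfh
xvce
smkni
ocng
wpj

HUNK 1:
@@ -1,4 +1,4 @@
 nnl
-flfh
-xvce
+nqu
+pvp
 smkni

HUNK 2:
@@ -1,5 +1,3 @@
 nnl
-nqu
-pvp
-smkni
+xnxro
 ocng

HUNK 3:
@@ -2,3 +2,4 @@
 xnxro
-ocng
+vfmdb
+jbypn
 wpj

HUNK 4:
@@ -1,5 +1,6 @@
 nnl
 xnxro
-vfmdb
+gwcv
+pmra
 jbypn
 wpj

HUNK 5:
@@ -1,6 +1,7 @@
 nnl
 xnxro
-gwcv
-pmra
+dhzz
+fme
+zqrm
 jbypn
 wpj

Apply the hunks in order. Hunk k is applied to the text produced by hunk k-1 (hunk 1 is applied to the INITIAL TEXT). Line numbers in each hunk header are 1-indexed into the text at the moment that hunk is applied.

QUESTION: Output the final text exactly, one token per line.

Hunk 1: at line 1 remove [flfh,xvce] add [nqu,pvp] -> 6 lines: nnl nqu pvp smkni ocng wpj
Hunk 2: at line 1 remove [nqu,pvp,smkni] add [xnxro] -> 4 lines: nnl xnxro ocng wpj
Hunk 3: at line 2 remove [ocng] add [vfmdb,jbypn] -> 5 lines: nnl xnxro vfmdb jbypn wpj
Hunk 4: at line 1 remove [vfmdb] add [gwcv,pmra] -> 6 lines: nnl xnxro gwcv pmra jbypn wpj
Hunk 5: at line 1 remove [gwcv,pmra] add [dhzz,fme,zqrm] -> 7 lines: nnl xnxro dhzz fme zqrm jbypn wpj

Answer: nnl
xnxro
dhzz
fme
zqrm
jbypn
wpj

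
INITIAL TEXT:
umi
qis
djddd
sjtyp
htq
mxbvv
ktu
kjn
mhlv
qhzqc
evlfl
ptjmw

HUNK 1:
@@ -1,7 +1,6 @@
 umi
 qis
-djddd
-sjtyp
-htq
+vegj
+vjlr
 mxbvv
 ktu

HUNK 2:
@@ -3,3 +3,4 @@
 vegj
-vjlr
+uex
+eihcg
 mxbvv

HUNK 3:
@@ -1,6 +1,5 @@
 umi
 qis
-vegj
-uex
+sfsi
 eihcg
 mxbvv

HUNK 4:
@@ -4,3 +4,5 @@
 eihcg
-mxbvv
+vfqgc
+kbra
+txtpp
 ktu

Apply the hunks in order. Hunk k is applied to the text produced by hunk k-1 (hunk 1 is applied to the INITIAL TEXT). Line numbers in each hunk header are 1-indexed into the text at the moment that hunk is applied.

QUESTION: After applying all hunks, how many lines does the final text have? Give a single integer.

Hunk 1: at line 1 remove [djddd,sjtyp,htq] add [vegj,vjlr] -> 11 lines: umi qis vegj vjlr mxbvv ktu kjn mhlv qhzqc evlfl ptjmw
Hunk 2: at line 3 remove [vjlr] add [uex,eihcg] -> 12 lines: umi qis vegj uex eihcg mxbvv ktu kjn mhlv qhzqc evlfl ptjmw
Hunk 3: at line 1 remove [vegj,uex] add [sfsi] -> 11 lines: umi qis sfsi eihcg mxbvv ktu kjn mhlv qhzqc evlfl ptjmw
Hunk 4: at line 4 remove [mxbvv] add [vfqgc,kbra,txtpp] -> 13 lines: umi qis sfsi eihcg vfqgc kbra txtpp ktu kjn mhlv qhzqc evlfl ptjmw
Final line count: 13

Answer: 13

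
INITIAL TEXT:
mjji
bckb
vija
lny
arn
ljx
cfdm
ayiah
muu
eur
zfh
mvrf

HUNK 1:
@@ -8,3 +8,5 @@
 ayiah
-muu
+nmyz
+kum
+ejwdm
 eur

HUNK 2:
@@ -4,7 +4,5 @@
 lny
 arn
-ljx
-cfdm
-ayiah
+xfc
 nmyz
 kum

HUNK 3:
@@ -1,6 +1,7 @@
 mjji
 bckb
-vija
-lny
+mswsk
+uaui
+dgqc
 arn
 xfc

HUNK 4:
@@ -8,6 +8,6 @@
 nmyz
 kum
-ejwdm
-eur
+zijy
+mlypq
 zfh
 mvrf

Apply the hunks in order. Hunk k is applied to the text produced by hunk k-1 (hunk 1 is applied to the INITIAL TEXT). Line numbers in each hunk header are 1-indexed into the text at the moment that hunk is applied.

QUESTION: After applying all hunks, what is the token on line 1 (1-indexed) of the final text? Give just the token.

Hunk 1: at line 8 remove [muu] add [nmyz,kum,ejwdm] -> 14 lines: mjji bckb vija lny arn ljx cfdm ayiah nmyz kum ejwdm eur zfh mvrf
Hunk 2: at line 4 remove [ljx,cfdm,ayiah] add [xfc] -> 12 lines: mjji bckb vija lny arn xfc nmyz kum ejwdm eur zfh mvrf
Hunk 3: at line 1 remove [vija,lny] add [mswsk,uaui,dgqc] -> 13 lines: mjji bckb mswsk uaui dgqc arn xfc nmyz kum ejwdm eur zfh mvrf
Hunk 4: at line 8 remove [ejwdm,eur] add [zijy,mlypq] -> 13 lines: mjji bckb mswsk uaui dgqc arn xfc nmyz kum zijy mlypq zfh mvrf
Final line 1: mjji

Answer: mjji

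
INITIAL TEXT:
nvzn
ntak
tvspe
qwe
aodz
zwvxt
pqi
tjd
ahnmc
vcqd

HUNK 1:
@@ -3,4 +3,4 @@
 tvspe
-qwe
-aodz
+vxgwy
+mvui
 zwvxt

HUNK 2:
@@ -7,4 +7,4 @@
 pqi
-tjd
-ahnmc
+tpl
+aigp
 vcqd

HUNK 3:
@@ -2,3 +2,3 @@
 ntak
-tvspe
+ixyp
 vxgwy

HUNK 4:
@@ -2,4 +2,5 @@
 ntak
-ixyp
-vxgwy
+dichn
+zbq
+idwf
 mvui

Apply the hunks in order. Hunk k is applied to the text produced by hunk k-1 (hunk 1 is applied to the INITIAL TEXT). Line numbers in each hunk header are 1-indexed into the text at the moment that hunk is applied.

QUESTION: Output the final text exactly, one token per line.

Answer: nvzn
ntak
dichn
zbq
idwf
mvui
zwvxt
pqi
tpl
aigp
vcqd

Derivation:
Hunk 1: at line 3 remove [qwe,aodz] add [vxgwy,mvui] -> 10 lines: nvzn ntak tvspe vxgwy mvui zwvxt pqi tjd ahnmc vcqd
Hunk 2: at line 7 remove [tjd,ahnmc] add [tpl,aigp] -> 10 lines: nvzn ntak tvspe vxgwy mvui zwvxt pqi tpl aigp vcqd
Hunk 3: at line 2 remove [tvspe] add [ixyp] -> 10 lines: nvzn ntak ixyp vxgwy mvui zwvxt pqi tpl aigp vcqd
Hunk 4: at line 2 remove [ixyp,vxgwy] add [dichn,zbq,idwf] -> 11 lines: nvzn ntak dichn zbq idwf mvui zwvxt pqi tpl aigp vcqd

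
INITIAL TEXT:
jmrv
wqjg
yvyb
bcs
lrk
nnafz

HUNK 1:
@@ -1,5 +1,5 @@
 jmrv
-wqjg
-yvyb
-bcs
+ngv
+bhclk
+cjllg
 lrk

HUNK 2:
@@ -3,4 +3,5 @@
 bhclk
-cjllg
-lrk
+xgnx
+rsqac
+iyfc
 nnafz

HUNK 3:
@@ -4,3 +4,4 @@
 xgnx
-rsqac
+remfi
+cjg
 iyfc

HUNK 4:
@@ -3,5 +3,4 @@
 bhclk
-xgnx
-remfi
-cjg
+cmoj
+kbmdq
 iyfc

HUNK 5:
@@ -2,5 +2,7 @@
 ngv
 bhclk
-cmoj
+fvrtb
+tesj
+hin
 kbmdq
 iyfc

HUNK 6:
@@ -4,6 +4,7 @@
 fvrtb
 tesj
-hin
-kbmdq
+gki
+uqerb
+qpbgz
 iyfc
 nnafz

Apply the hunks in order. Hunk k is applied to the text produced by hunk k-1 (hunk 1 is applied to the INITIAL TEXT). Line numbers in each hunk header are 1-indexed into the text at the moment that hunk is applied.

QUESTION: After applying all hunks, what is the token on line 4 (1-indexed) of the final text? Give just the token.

Answer: fvrtb

Derivation:
Hunk 1: at line 1 remove [wqjg,yvyb,bcs] add [ngv,bhclk,cjllg] -> 6 lines: jmrv ngv bhclk cjllg lrk nnafz
Hunk 2: at line 3 remove [cjllg,lrk] add [xgnx,rsqac,iyfc] -> 7 lines: jmrv ngv bhclk xgnx rsqac iyfc nnafz
Hunk 3: at line 4 remove [rsqac] add [remfi,cjg] -> 8 lines: jmrv ngv bhclk xgnx remfi cjg iyfc nnafz
Hunk 4: at line 3 remove [xgnx,remfi,cjg] add [cmoj,kbmdq] -> 7 lines: jmrv ngv bhclk cmoj kbmdq iyfc nnafz
Hunk 5: at line 2 remove [cmoj] add [fvrtb,tesj,hin] -> 9 lines: jmrv ngv bhclk fvrtb tesj hin kbmdq iyfc nnafz
Hunk 6: at line 4 remove [hin,kbmdq] add [gki,uqerb,qpbgz] -> 10 lines: jmrv ngv bhclk fvrtb tesj gki uqerb qpbgz iyfc nnafz
Final line 4: fvrtb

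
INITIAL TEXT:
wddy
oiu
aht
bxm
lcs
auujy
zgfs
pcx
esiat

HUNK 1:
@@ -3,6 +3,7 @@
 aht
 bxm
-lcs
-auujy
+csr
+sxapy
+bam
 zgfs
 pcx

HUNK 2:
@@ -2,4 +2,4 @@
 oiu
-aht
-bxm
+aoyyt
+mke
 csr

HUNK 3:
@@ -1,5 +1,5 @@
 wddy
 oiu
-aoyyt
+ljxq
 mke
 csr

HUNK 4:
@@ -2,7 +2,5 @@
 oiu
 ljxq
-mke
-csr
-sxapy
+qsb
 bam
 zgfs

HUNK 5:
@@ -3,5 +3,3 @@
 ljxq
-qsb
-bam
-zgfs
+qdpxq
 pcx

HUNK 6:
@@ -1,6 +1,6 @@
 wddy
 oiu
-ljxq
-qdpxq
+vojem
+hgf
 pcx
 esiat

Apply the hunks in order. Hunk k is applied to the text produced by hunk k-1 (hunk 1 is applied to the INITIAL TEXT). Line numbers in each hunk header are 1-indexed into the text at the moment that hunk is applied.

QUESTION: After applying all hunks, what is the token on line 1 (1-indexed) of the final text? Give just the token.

Answer: wddy

Derivation:
Hunk 1: at line 3 remove [lcs,auujy] add [csr,sxapy,bam] -> 10 lines: wddy oiu aht bxm csr sxapy bam zgfs pcx esiat
Hunk 2: at line 2 remove [aht,bxm] add [aoyyt,mke] -> 10 lines: wddy oiu aoyyt mke csr sxapy bam zgfs pcx esiat
Hunk 3: at line 1 remove [aoyyt] add [ljxq] -> 10 lines: wddy oiu ljxq mke csr sxapy bam zgfs pcx esiat
Hunk 4: at line 2 remove [mke,csr,sxapy] add [qsb] -> 8 lines: wddy oiu ljxq qsb bam zgfs pcx esiat
Hunk 5: at line 3 remove [qsb,bam,zgfs] add [qdpxq] -> 6 lines: wddy oiu ljxq qdpxq pcx esiat
Hunk 6: at line 1 remove [ljxq,qdpxq] add [vojem,hgf] -> 6 lines: wddy oiu vojem hgf pcx esiat
Final line 1: wddy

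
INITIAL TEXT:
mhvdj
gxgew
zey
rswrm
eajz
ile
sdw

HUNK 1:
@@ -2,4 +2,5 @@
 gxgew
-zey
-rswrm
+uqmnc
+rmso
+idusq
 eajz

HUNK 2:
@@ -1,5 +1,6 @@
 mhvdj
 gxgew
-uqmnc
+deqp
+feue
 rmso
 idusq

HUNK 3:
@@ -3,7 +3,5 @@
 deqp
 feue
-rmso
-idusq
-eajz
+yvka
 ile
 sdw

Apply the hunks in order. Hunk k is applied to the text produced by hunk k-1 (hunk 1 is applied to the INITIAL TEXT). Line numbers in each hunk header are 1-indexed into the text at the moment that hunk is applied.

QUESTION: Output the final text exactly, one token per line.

Hunk 1: at line 2 remove [zey,rswrm] add [uqmnc,rmso,idusq] -> 8 lines: mhvdj gxgew uqmnc rmso idusq eajz ile sdw
Hunk 2: at line 1 remove [uqmnc] add [deqp,feue] -> 9 lines: mhvdj gxgew deqp feue rmso idusq eajz ile sdw
Hunk 3: at line 3 remove [rmso,idusq,eajz] add [yvka] -> 7 lines: mhvdj gxgew deqp feue yvka ile sdw

Answer: mhvdj
gxgew
deqp
feue
yvka
ile
sdw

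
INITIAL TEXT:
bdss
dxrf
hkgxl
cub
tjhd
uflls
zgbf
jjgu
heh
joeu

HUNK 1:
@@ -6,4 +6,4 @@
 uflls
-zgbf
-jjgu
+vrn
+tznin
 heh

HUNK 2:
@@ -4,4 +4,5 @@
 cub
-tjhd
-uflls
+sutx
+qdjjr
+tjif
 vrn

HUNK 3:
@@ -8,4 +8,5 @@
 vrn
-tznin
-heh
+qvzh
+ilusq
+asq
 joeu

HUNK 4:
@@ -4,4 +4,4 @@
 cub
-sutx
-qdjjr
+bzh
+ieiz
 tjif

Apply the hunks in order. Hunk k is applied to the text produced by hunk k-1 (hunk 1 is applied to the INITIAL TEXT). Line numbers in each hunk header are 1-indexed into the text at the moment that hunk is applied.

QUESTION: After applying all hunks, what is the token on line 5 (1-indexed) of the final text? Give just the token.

Hunk 1: at line 6 remove [zgbf,jjgu] add [vrn,tznin] -> 10 lines: bdss dxrf hkgxl cub tjhd uflls vrn tznin heh joeu
Hunk 2: at line 4 remove [tjhd,uflls] add [sutx,qdjjr,tjif] -> 11 lines: bdss dxrf hkgxl cub sutx qdjjr tjif vrn tznin heh joeu
Hunk 3: at line 8 remove [tznin,heh] add [qvzh,ilusq,asq] -> 12 lines: bdss dxrf hkgxl cub sutx qdjjr tjif vrn qvzh ilusq asq joeu
Hunk 4: at line 4 remove [sutx,qdjjr] add [bzh,ieiz] -> 12 lines: bdss dxrf hkgxl cub bzh ieiz tjif vrn qvzh ilusq asq joeu
Final line 5: bzh

Answer: bzh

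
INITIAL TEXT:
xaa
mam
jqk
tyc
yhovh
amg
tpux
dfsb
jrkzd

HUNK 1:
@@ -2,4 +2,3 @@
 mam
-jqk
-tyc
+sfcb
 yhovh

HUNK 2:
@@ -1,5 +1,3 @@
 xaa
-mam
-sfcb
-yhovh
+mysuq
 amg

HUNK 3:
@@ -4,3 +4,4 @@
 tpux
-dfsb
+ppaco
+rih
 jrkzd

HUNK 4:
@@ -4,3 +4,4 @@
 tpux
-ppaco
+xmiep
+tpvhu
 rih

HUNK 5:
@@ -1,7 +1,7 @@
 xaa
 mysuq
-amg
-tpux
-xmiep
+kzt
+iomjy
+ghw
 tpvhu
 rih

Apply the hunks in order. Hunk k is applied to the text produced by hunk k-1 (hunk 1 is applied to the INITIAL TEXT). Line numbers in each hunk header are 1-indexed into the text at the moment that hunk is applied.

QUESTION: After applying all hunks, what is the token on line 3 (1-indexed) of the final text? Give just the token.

Hunk 1: at line 2 remove [jqk,tyc] add [sfcb] -> 8 lines: xaa mam sfcb yhovh amg tpux dfsb jrkzd
Hunk 2: at line 1 remove [mam,sfcb,yhovh] add [mysuq] -> 6 lines: xaa mysuq amg tpux dfsb jrkzd
Hunk 3: at line 4 remove [dfsb] add [ppaco,rih] -> 7 lines: xaa mysuq amg tpux ppaco rih jrkzd
Hunk 4: at line 4 remove [ppaco] add [xmiep,tpvhu] -> 8 lines: xaa mysuq amg tpux xmiep tpvhu rih jrkzd
Hunk 5: at line 1 remove [amg,tpux,xmiep] add [kzt,iomjy,ghw] -> 8 lines: xaa mysuq kzt iomjy ghw tpvhu rih jrkzd
Final line 3: kzt

Answer: kzt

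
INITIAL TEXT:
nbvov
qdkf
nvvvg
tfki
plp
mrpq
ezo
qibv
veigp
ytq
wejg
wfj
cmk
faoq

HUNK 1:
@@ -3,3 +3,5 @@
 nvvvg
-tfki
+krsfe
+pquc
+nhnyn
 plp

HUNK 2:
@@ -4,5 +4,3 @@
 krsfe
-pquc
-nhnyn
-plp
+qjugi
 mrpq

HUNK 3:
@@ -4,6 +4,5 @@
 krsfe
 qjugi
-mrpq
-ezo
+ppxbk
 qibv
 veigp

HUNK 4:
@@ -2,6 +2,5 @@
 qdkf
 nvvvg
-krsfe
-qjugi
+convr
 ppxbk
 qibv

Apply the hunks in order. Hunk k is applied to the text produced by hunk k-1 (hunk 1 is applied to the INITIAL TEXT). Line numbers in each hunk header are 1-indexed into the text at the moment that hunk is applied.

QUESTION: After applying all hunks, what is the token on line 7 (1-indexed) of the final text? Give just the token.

Hunk 1: at line 3 remove [tfki] add [krsfe,pquc,nhnyn] -> 16 lines: nbvov qdkf nvvvg krsfe pquc nhnyn plp mrpq ezo qibv veigp ytq wejg wfj cmk faoq
Hunk 2: at line 4 remove [pquc,nhnyn,plp] add [qjugi] -> 14 lines: nbvov qdkf nvvvg krsfe qjugi mrpq ezo qibv veigp ytq wejg wfj cmk faoq
Hunk 3: at line 4 remove [mrpq,ezo] add [ppxbk] -> 13 lines: nbvov qdkf nvvvg krsfe qjugi ppxbk qibv veigp ytq wejg wfj cmk faoq
Hunk 4: at line 2 remove [krsfe,qjugi] add [convr] -> 12 lines: nbvov qdkf nvvvg convr ppxbk qibv veigp ytq wejg wfj cmk faoq
Final line 7: veigp

Answer: veigp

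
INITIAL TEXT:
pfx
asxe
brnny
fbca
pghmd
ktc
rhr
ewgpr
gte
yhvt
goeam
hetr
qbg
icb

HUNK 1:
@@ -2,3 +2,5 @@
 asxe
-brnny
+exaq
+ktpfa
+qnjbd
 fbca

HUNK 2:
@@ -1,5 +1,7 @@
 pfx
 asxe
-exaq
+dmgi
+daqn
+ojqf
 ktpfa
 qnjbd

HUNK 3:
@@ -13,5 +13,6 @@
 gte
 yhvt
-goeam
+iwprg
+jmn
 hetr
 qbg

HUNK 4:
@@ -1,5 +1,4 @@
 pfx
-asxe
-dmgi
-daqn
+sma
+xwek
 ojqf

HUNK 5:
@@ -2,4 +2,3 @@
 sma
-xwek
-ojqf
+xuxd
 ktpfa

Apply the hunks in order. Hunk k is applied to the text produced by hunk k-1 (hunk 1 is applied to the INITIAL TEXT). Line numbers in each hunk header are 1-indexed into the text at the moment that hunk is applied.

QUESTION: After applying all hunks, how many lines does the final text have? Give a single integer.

Hunk 1: at line 2 remove [brnny] add [exaq,ktpfa,qnjbd] -> 16 lines: pfx asxe exaq ktpfa qnjbd fbca pghmd ktc rhr ewgpr gte yhvt goeam hetr qbg icb
Hunk 2: at line 1 remove [exaq] add [dmgi,daqn,ojqf] -> 18 lines: pfx asxe dmgi daqn ojqf ktpfa qnjbd fbca pghmd ktc rhr ewgpr gte yhvt goeam hetr qbg icb
Hunk 3: at line 13 remove [goeam] add [iwprg,jmn] -> 19 lines: pfx asxe dmgi daqn ojqf ktpfa qnjbd fbca pghmd ktc rhr ewgpr gte yhvt iwprg jmn hetr qbg icb
Hunk 4: at line 1 remove [asxe,dmgi,daqn] add [sma,xwek] -> 18 lines: pfx sma xwek ojqf ktpfa qnjbd fbca pghmd ktc rhr ewgpr gte yhvt iwprg jmn hetr qbg icb
Hunk 5: at line 2 remove [xwek,ojqf] add [xuxd] -> 17 lines: pfx sma xuxd ktpfa qnjbd fbca pghmd ktc rhr ewgpr gte yhvt iwprg jmn hetr qbg icb
Final line count: 17

Answer: 17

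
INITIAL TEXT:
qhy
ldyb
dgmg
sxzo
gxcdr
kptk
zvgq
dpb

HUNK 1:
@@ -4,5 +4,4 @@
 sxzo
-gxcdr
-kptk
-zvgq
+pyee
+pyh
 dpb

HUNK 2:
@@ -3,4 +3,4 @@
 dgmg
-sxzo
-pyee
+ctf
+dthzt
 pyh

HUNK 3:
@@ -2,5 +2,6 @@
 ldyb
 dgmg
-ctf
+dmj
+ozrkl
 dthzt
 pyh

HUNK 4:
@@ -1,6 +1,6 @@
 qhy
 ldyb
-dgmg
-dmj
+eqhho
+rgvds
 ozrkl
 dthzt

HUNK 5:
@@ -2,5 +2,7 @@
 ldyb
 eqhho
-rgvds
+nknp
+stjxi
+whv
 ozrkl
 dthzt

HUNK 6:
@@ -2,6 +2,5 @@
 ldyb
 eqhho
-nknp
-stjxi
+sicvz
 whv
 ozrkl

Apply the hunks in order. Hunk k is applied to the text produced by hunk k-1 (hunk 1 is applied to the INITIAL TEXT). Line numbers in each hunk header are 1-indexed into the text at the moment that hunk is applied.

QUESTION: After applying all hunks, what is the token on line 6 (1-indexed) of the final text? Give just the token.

Hunk 1: at line 4 remove [gxcdr,kptk,zvgq] add [pyee,pyh] -> 7 lines: qhy ldyb dgmg sxzo pyee pyh dpb
Hunk 2: at line 3 remove [sxzo,pyee] add [ctf,dthzt] -> 7 lines: qhy ldyb dgmg ctf dthzt pyh dpb
Hunk 3: at line 2 remove [ctf] add [dmj,ozrkl] -> 8 lines: qhy ldyb dgmg dmj ozrkl dthzt pyh dpb
Hunk 4: at line 1 remove [dgmg,dmj] add [eqhho,rgvds] -> 8 lines: qhy ldyb eqhho rgvds ozrkl dthzt pyh dpb
Hunk 5: at line 2 remove [rgvds] add [nknp,stjxi,whv] -> 10 lines: qhy ldyb eqhho nknp stjxi whv ozrkl dthzt pyh dpb
Hunk 6: at line 2 remove [nknp,stjxi] add [sicvz] -> 9 lines: qhy ldyb eqhho sicvz whv ozrkl dthzt pyh dpb
Final line 6: ozrkl

Answer: ozrkl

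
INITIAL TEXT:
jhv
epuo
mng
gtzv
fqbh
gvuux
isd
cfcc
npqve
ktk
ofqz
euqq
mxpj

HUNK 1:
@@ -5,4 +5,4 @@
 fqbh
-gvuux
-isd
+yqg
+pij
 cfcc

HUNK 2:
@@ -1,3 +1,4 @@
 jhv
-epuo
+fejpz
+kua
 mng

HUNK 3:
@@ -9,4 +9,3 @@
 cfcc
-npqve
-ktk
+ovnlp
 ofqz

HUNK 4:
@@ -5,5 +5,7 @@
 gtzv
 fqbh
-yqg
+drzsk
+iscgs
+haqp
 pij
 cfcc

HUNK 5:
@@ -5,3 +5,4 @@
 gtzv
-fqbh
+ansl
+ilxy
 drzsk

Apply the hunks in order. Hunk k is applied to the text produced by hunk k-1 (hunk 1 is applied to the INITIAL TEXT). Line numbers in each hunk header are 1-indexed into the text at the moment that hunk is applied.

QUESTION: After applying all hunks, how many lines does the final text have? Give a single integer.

Answer: 16

Derivation:
Hunk 1: at line 5 remove [gvuux,isd] add [yqg,pij] -> 13 lines: jhv epuo mng gtzv fqbh yqg pij cfcc npqve ktk ofqz euqq mxpj
Hunk 2: at line 1 remove [epuo] add [fejpz,kua] -> 14 lines: jhv fejpz kua mng gtzv fqbh yqg pij cfcc npqve ktk ofqz euqq mxpj
Hunk 3: at line 9 remove [npqve,ktk] add [ovnlp] -> 13 lines: jhv fejpz kua mng gtzv fqbh yqg pij cfcc ovnlp ofqz euqq mxpj
Hunk 4: at line 5 remove [yqg] add [drzsk,iscgs,haqp] -> 15 lines: jhv fejpz kua mng gtzv fqbh drzsk iscgs haqp pij cfcc ovnlp ofqz euqq mxpj
Hunk 5: at line 5 remove [fqbh] add [ansl,ilxy] -> 16 lines: jhv fejpz kua mng gtzv ansl ilxy drzsk iscgs haqp pij cfcc ovnlp ofqz euqq mxpj
Final line count: 16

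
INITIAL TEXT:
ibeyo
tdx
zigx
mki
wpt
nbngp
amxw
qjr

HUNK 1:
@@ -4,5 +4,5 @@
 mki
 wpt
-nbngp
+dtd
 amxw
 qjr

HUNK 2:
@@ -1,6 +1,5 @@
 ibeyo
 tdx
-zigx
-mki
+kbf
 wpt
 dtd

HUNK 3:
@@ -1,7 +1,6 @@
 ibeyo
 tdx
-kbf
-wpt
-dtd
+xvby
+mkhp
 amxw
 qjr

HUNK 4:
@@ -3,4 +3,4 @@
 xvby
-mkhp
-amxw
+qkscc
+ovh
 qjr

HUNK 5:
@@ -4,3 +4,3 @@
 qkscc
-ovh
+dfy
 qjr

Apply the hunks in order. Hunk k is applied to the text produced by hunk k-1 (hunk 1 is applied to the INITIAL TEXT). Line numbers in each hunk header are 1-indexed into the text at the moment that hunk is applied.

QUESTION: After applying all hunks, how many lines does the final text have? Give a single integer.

Answer: 6

Derivation:
Hunk 1: at line 4 remove [nbngp] add [dtd] -> 8 lines: ibeyo tdx zigx mki wpt dtd amxw qjr
Hunk 2: at line 1 remove [zigx,mki] add [kbf] -> 7 lines: ibeyo tdx kbf wpt dtd amxw qjr
Hunk 3: at line 1 remove [kbf,wpt,dtd] add [xvby,mkhp] -> 6 lines: ibeyo tdx xvby mkhp amxw qjr
Hunk 4: at line 3 remove [mkhp,amxw] add [qkscc,ovh] -> 6 lines: ibeyo tdx xvby qkscc ovh qjr
Hunk 5: at line 4 remove [ovh] add [dfy] -> 6 lines: ibeyo tdx xvby qkscc dfy qjr
Final line count: 6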